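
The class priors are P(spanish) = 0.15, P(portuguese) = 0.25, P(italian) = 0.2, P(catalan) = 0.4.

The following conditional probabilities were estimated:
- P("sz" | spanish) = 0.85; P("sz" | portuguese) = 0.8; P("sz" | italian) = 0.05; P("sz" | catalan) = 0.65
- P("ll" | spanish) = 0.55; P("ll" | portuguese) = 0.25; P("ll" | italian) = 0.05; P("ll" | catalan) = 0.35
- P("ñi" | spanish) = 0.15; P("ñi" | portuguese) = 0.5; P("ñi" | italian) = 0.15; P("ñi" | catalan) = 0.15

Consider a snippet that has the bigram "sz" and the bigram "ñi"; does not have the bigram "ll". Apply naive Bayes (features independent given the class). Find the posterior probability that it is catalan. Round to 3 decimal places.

0.230

spanish: 0.15 × 0.85 × (1−0.55) × 0.15 = 0.00860625
portuguese: 0.25 × 0.8 × (1−0.25) × 0.5 = 0.075
italian: 0.2 × 0.05 × (1−0.05) × 0.15 = 0.001425
catalan: 0.4 × 0.65 × (1−0.35) × 0.15 = 0.02535
P(catalan | x) = 0.02535 / 0.11038125 ≈ 0.230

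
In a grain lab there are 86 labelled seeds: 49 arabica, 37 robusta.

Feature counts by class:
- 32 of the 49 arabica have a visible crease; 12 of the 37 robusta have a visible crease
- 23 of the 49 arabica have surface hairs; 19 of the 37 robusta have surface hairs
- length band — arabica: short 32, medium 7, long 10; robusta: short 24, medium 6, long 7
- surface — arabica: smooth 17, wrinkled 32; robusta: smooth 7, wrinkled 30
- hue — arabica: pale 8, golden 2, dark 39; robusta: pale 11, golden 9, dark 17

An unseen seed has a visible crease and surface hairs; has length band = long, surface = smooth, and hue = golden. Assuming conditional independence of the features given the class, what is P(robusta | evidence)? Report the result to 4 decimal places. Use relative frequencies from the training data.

arabica: (49/86) × (32/49) × (23/49) × (10/49) × (17/49) × (2/49) ≈ 0.000504747
robusta: (37/86) × (12/37) × (19/37) × (7/37) × (7/37) × (9/37) ≈ 0.000623833
P(robusta | x) = 0.000623833 / 0.00112858 ≈ 0.5528

0.5528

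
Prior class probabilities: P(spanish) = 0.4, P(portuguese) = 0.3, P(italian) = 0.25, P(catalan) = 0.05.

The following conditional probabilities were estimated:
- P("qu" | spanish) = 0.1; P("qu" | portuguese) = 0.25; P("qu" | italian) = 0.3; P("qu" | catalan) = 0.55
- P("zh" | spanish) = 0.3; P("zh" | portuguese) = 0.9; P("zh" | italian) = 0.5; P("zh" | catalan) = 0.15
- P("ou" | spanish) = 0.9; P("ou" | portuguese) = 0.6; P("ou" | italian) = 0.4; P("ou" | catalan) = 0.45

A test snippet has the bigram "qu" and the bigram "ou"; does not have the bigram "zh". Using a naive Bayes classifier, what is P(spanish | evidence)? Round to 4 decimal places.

spanish: 0.4 × 0.1 × (1−0.3) × 0.9 = 0.0252
portuguese: 0.3 × 0.25 × (1−0.9) × 0.6 = 0.0045
italian: 0.25 × 0.3 × (1−0.5) × 0.4 = 0.015
catalan: 0.05 × 0.55 × (1−0.15) × 0.45 = 0.01051875
P(spanish | x) = 0.0252 / 0.05521875 ≈ 0.4564

0.4564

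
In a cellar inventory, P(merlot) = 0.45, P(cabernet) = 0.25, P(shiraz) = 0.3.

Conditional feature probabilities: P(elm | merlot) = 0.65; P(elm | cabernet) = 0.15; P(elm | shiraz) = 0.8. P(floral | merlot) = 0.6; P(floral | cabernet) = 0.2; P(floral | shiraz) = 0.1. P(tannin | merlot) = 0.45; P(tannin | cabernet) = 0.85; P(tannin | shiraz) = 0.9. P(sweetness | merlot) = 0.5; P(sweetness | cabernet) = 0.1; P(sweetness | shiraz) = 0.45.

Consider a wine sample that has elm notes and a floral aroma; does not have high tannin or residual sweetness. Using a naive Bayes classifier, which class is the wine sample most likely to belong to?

merlot

merlot: 0.45 × 0.65 × 0.6 × (1−0.45) × (1−0.5) = 0.0482625
cabernet: 0.25 × 0.15 × 0.2 × (1−0.85) × (1−0.1) = 0.0010125
shiraz: 0.3 × 0.8 × 0.1 × (1−0.9) × (1−0.45) = 0.00132
Highest score → merlot.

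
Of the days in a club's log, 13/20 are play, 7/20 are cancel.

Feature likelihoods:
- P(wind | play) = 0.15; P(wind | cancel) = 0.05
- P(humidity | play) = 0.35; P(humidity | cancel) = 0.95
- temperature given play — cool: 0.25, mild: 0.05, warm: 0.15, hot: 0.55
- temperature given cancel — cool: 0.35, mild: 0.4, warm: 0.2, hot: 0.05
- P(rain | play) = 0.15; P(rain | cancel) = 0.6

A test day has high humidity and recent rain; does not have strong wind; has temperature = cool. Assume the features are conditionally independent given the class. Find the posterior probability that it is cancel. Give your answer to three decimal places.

0.901

play: 0.65 × (1−0.15) × 0.35 × 0.25 × 0.15 = 0.0072515625
cancel: 0.35 × (1−0.05) × 0.95 × 0.35 × 0.6 = 0.06633375
P(cancel | x) = 0.06633375 / 0.0735853125 ≈ 0.901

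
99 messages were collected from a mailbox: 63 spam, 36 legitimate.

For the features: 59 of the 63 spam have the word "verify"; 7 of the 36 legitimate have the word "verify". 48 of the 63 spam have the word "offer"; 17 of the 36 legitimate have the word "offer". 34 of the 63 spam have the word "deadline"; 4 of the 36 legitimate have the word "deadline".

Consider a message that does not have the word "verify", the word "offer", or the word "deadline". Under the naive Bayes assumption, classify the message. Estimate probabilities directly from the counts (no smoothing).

legitimate

spam: (63/99) × (4/63) × (15/63) × (29/63) ≈ 0.00442826
legitimate: (36/99) × (29/36) × (19/36) × (32/36) ≈ 0.137424
Highest score → legitimate.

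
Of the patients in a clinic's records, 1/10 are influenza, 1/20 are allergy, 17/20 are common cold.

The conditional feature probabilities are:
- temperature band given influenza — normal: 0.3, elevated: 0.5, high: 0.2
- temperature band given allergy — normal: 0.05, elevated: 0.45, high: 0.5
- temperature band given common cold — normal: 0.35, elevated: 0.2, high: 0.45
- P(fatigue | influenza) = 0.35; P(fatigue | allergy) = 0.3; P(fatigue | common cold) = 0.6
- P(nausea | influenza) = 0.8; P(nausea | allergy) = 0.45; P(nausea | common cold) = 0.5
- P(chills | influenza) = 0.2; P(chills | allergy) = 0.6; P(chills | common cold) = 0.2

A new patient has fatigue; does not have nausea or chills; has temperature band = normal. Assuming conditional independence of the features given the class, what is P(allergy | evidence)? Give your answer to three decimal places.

0.002

influenza: 0.1 × 0.3 × 0.35 × (1−0.8) × (1−0.2) = 0.00168
allergy: 0.05 × 0.05 × 0.3 × (1−0.45) × (1−0.6) = 0.000165
common cold: 0.85 × 0.35 × 0.6 × (1−0.5) × (1−0.2) = 0.0714
P(allergy | x) = 0.000165 / 0.073245 ≈ 0.002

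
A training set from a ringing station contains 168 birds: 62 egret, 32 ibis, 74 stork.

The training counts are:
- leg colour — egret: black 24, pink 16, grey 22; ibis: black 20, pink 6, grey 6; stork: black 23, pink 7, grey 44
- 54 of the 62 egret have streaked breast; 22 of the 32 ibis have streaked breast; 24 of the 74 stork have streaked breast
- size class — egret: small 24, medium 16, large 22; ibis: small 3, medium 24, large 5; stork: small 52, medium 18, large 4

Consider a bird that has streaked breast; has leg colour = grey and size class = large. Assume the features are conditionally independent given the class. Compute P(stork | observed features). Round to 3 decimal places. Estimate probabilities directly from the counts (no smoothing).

0.094

egret: (62/168) × (22/62) × (54/62) × (22/62) ≈ 0.0404712
ibis: (32/168) × (6/32) × (22/32) × (5/32) ≈ 0.0038365
stork: (74/168) × (44/74) × (24/74) × (4/74) ≈ 0.00459146
P(stork | x) = 0.00459146 / 0.04889916 ≈ 0.094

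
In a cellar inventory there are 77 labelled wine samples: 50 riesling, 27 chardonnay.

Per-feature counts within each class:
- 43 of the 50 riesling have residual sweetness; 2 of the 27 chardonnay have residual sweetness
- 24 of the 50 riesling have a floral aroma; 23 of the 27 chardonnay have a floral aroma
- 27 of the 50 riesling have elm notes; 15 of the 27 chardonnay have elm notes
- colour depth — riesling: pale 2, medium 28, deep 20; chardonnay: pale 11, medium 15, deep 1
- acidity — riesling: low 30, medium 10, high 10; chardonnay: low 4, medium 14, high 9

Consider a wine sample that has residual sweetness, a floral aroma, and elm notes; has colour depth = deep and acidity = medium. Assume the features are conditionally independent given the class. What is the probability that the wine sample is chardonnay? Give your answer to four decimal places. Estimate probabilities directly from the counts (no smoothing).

0.0200

riesling: (50/77) × (43/50) × (24/50) × (27/50) × (20/50) × (10/50) ≈ 0.0115798
chardonnay: (27/77) × (2/27) × (23/27) × (15/27) × (1/27) × (14/27) ≈ 0.000236065
P(chardonnay | x) = 0.000236065 / 0.011815865 ≈ 0.0200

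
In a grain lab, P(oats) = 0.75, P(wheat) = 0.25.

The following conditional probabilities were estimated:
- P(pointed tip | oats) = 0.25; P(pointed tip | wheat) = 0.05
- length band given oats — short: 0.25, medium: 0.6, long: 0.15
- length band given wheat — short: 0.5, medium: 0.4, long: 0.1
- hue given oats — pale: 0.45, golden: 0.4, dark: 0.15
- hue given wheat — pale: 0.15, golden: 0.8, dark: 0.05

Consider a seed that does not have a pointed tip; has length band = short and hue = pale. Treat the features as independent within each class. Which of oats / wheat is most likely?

oats: 0.75 × (1−0.25) × 0.25 × 0.45 = 0.06328125
wheat: 0.25 × (1−0.05) × 0.5 × 0.15 = 0.0178125
Highest score → oats.

oats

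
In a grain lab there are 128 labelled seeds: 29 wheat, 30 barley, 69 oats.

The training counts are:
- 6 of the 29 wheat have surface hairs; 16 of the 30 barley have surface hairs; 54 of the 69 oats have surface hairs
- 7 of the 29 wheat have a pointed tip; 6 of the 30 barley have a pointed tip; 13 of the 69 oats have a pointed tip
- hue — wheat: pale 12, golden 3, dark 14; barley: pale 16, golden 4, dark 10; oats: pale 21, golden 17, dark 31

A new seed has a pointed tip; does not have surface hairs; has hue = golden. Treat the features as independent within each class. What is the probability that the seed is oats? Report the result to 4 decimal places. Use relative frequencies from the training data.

wheat: (29/128) × (23/29) × (7/29) × (3/29) ≈ 0.00448685
barley: (30/128) × (14/30) × (6/30) × (4/30) ≈ 0.00291667
oats: (69/128) × (15/69) × (13/69) × (17/69) ≈ 0.00543971
P(oats | x) = 0.00543971 / 0.01284323 ≈ 0.4235

0.4235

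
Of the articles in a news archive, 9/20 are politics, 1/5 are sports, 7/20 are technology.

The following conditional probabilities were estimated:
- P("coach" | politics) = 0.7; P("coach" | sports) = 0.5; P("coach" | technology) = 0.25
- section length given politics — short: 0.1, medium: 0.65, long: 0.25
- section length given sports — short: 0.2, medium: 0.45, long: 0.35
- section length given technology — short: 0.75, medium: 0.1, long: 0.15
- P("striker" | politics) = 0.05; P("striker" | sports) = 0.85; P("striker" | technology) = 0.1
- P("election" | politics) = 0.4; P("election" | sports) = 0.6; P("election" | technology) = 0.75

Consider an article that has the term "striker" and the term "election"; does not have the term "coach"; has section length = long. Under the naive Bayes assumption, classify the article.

sports

politics: 0.45 × (1−0.7) × 0.25 × 0.05 × 0.4 = 0.000675
sports: 0.2 × (1−0.5) × 0.35 × 0.85 × 0.6 = 0.01785
technology: 0.35 × (1−0.25) × 0.15 × 0.1 × 0.75 = 0.002953125
Highest score → sports.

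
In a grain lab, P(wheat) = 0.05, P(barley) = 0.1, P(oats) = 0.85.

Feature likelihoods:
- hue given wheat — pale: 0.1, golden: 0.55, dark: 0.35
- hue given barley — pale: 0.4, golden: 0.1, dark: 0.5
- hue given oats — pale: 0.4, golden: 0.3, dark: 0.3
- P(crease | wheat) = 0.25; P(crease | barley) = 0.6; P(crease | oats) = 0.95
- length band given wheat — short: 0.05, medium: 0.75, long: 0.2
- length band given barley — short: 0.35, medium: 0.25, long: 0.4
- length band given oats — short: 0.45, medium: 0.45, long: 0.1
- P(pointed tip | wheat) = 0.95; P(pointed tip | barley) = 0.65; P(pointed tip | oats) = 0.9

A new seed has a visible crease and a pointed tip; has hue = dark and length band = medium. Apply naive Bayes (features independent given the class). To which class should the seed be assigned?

wheat: 0.05 × 0.35 × 0.25 × 0.75 × 0.95 = 0.0031171875
barley: 0.1 × 0.5 × 0.6 × 0.25 × 0.65 = 0.004875
oats: 0.85 × 0.3 × 0.95 × 0.45 × 0.9 = 0.09811125
Highest score → oats.

oats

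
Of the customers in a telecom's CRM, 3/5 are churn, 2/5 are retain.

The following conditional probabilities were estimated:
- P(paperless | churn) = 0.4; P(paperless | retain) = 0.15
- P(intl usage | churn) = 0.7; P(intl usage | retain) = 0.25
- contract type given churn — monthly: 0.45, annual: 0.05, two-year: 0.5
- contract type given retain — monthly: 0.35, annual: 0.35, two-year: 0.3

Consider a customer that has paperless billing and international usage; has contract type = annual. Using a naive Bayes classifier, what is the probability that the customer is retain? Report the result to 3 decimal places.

0.385

churn: 0.6 × 0.4 × 0.7 × 0.05 = 0.0084
retain: 0.4 × 0.15 × 0.25 × 0.35 = 0.00525
P(retain | x) = 0.00525 / 0.01365 ≈ 0.385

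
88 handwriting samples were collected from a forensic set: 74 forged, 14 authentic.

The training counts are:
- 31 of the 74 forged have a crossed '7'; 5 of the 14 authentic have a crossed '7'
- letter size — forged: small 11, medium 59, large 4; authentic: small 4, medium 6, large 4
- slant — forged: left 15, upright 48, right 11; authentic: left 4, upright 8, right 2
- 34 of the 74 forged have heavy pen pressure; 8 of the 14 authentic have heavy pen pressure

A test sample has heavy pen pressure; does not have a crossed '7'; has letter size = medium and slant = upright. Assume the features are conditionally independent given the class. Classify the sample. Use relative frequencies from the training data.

forged: (74/88) × (43/74) × (59/74) × (48/74) × (34/74) ≈ 0.116108
authentic: (14/88) × (9/14) × (6/14) × (8/14) × (8/14) ≈ 0.0143122
Highest score → forged.

forged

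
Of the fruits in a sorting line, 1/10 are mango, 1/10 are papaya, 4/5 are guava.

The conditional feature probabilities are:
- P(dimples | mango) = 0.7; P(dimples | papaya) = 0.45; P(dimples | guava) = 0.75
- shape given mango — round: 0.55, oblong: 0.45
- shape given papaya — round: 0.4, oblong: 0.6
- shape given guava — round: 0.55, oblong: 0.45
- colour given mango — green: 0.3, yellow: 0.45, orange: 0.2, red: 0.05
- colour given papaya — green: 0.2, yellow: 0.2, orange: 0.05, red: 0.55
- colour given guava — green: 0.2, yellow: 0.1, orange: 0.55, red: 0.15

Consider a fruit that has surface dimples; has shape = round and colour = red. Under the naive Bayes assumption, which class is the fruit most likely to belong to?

guava

mango: 0.1 × 0.7 × 0.55 × 0.05 = 0.001925
papaya: 0.1 × 0.45 × 0.4 × 0.55 = 0.0099
guava: 0.8 × 0.75 × 0.55 × 0.15 = 0.0495
Highest score → guava.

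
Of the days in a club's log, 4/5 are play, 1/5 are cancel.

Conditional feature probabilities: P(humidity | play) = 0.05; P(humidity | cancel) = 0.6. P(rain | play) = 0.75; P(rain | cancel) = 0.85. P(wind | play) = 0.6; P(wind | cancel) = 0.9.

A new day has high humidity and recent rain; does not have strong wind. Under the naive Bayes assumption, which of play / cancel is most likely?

play

play: 0.8 × 0.05 × 0.75 × (1−0.6) = 0.012
cancel: 0.2 × 0.6 × 0.85 × (1−0.9) = 0.0102
Highest score → play.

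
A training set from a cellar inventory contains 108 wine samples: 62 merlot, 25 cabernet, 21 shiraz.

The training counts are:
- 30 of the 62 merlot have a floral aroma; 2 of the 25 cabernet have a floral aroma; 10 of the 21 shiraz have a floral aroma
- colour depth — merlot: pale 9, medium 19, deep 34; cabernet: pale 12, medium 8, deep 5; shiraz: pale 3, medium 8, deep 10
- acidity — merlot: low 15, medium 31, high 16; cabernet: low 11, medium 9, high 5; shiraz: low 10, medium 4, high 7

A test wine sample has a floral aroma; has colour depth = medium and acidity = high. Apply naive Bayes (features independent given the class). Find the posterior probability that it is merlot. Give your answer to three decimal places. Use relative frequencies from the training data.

0.629

merlot: (62/108) × (30/62) × (19/62) × (16/62) ≈ 0.0219679
cabernet: (25/108) × (2/25) × (8/25) × (5/25) ≈ 0.00118519
shiraz: (21/108) × (10/21) × (8/21) × (7/21) ≈ 0.0117578
P(merlot | x) = 0.0219679 / 0.03491089 ≈ 0.629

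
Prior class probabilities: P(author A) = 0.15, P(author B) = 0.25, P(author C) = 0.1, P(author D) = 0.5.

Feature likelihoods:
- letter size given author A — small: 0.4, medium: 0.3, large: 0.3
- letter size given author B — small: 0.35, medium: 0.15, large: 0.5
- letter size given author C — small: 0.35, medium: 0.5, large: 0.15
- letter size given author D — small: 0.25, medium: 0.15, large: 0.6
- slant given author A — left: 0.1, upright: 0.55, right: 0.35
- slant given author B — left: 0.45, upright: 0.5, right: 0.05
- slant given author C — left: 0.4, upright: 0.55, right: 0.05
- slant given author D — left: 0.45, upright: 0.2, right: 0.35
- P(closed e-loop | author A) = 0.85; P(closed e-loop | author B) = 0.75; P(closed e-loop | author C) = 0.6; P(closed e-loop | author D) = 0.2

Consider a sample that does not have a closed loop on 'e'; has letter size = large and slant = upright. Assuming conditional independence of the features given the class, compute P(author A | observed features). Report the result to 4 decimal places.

author A: 0.15 × 0.3 × 0.55 × (1−0.85) = 0.0037125
author B: 0.25 × 0.5 × 0.5 × (1−0.75) = 0.015625
author C: 0.1 × 0.15 × 0.55 × (1−0.6) = 0.0033
author D: 0.5 × 0.6 × 0.2 × (1−0.2) = 0.048
P(author A | x) = 0.0037125 / 0.0706375 ≈ 0.0526

0.0526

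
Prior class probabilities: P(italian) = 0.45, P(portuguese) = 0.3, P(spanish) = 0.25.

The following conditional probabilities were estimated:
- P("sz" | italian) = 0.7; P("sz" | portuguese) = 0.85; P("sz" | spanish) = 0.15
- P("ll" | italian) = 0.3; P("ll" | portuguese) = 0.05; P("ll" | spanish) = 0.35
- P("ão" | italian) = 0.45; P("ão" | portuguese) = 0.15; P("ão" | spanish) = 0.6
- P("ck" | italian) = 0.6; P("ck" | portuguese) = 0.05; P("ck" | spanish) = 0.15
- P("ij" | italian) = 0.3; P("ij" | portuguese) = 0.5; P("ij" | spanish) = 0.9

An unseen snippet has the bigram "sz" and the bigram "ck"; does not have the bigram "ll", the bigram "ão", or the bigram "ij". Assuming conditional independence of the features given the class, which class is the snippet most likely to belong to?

italian: 0.45 × 0.7 × (1−0.3) × (1−0.45) × 0.6 × (1−0.3) = 0.0509355
portuguese: 0.3 × 0.85 × (1−0.05) × (1−0.15) × 0.05 × (1−0.5) = 0.0051478125
spanish: 0.25 × 0.15 × (1−0.35) × (1−0.6) × 0.15 × (1−0.9) = 0.00014625
Highest score → italian.

italian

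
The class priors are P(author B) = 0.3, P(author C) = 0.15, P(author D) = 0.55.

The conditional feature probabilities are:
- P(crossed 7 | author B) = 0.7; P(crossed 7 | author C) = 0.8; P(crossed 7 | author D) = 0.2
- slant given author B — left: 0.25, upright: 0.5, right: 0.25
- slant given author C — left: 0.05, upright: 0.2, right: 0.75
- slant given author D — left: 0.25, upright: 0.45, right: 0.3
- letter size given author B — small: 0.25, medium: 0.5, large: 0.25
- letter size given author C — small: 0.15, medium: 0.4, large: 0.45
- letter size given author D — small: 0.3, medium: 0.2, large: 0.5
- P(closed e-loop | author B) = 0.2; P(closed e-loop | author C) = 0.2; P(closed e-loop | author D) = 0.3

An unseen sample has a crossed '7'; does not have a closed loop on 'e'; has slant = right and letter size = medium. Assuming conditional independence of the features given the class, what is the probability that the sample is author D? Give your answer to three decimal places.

author B: 0.3 × 0.7 × 0.25 × 0.5 × (1−0.2) = 0.021
author C: 0.15 × 0.8 × 0.75 × 0.4 × (1−0.2) = 0.0288
author D: 0.55 × 0.2 × 0.3 × 0.2 × (1−0.3) = 0.00462
P(author D | x) = 0.00462 / 0.05442 ≈ 0.085

0.085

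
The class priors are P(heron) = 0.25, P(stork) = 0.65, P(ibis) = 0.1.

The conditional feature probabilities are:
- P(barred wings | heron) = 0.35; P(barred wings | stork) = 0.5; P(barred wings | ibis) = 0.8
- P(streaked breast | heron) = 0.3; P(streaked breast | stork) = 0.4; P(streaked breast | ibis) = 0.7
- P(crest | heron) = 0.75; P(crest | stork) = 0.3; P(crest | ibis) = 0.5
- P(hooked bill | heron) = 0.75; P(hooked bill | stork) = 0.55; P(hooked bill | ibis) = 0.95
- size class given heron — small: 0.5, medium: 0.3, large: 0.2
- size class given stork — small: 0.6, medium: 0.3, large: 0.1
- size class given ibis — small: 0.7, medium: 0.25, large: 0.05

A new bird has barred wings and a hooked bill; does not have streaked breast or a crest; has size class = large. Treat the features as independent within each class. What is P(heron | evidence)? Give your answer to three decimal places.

0.221

heron: 0.25 × 0.35 × (1−0.3) × (1−0.75) × 0.75 × 0.2 = 0.002296875
stork: 0.65 × 0.5 × (1−0.4) × (1−0.3) × 0.55 × 0.1 = 0.0075075
ibis: 0.1 × 0.8 × (1−0.7) × (1−0.5) × 0.95 × 0.05 = 0.00057
P(heron | x) = 0.002296875 / 0.010374375 ≈ 0.221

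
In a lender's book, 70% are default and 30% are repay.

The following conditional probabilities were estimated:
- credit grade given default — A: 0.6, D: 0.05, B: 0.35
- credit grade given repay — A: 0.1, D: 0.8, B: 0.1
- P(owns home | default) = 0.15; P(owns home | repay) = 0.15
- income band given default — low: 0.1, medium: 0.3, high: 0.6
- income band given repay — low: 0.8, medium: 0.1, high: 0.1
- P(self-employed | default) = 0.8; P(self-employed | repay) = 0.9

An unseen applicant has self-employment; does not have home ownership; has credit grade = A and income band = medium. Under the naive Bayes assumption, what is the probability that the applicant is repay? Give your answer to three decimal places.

default: 0.7 × 0.6 × (1−0.15) × 0.3 × 0.8 = 0.08568
repay: 0.3 × 0.1 × (1−0.15) × 0.1 × 0.9 = 0.002295
P(repay | x) = 0.002295 / 0.087975 ≈ 0.026

0.026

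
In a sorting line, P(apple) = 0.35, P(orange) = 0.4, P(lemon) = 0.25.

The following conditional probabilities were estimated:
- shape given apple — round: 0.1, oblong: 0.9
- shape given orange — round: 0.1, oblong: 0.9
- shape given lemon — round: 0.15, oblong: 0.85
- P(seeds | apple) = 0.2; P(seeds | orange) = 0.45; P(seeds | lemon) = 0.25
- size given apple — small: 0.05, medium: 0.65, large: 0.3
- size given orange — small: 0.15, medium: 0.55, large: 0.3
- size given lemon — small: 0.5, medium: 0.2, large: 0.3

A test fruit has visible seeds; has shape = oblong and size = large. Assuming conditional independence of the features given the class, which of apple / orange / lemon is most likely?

apple: 0.35 × 0.9 × 0.2 × 0.3 = 0.0189
orange: 0.4 × 0.9 × 0.45 × 0.3 = 0.0486
lemon: 0.25 × 0.85 × 0.25 × 0.3 = 0.0159375
Highest score → orange.

orange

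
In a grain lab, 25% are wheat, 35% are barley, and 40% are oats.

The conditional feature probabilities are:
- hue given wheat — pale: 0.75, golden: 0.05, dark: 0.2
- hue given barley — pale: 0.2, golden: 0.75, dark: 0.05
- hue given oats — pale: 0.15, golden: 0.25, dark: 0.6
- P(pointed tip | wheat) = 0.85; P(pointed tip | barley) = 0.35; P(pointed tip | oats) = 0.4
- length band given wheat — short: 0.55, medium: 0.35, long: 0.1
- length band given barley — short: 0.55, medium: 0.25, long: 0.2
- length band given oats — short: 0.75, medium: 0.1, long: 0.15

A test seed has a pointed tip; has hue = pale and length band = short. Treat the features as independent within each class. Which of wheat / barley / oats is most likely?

wheat: 0.25 × 0.75 × 0.85 × 0.55 = 0.08765625
barley: 0.35 × 0.2 × 0.35 × 0.55 = 0.013475
oats: 0.4 × 0.15 × 0.4 × 0.75 = 0.018
Highest score → wheat.

wheat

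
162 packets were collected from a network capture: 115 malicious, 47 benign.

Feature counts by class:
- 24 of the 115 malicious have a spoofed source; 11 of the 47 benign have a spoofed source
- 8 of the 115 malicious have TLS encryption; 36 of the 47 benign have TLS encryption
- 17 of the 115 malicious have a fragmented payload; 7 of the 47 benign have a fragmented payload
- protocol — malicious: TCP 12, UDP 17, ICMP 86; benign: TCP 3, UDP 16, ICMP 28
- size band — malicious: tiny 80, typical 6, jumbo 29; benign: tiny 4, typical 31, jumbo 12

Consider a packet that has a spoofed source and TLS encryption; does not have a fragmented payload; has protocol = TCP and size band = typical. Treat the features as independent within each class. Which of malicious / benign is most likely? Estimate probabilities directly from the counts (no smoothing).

benign

malicious: (115/162) × (24/115) × (8/115) × (98/115) × (12/115) × (6/115) ≈ 0.0000478138
benign: (47/162) × (11/47) × (36/47) × (40/47) × (3/47) × (31/47) ≈ 0.00186351
Highest score → benign.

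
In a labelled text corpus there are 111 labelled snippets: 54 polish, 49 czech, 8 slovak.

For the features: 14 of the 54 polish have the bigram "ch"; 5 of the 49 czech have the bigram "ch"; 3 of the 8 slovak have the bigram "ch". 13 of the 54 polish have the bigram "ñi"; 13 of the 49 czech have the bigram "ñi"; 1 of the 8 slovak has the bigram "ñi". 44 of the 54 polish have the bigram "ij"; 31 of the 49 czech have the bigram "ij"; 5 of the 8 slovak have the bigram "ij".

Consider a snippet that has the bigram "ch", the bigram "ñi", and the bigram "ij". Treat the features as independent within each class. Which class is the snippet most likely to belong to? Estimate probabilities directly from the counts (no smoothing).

polish: (54/111) × (14/54) × (13/54) × (44/54) ≈ 0.0247408
czech: (49/111) × (5/49) × (13/49) × (31/49) ≈ 0.00756066
slovak: (8/111) × (3/8) × (1/8) × (5/8) ≈ 0.00211149
Highest score → polish.

polish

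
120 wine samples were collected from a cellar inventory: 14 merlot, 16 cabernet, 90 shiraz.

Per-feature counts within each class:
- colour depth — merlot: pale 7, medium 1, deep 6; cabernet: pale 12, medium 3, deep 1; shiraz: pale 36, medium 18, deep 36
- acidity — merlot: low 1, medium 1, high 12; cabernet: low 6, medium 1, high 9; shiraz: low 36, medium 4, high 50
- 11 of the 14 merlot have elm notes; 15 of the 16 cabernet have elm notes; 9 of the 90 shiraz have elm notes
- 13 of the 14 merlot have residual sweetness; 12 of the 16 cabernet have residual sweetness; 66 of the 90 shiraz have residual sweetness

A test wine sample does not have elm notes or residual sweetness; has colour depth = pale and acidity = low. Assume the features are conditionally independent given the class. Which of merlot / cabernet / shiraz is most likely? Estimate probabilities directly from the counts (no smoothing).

shiraz

merlot: (14/120) × (7/14) × (1/14) × (3/14) × (1/14) ≈ 0.0000637755
cabernet: (16/120) × (12/16) × (6/16) × (1/16) × (4/16) = 0.0005859375
shiraz: (90/120) × (36/90) × (36/90) × (81/90) × (24/90) = 0.0288
Highest score → shiraz.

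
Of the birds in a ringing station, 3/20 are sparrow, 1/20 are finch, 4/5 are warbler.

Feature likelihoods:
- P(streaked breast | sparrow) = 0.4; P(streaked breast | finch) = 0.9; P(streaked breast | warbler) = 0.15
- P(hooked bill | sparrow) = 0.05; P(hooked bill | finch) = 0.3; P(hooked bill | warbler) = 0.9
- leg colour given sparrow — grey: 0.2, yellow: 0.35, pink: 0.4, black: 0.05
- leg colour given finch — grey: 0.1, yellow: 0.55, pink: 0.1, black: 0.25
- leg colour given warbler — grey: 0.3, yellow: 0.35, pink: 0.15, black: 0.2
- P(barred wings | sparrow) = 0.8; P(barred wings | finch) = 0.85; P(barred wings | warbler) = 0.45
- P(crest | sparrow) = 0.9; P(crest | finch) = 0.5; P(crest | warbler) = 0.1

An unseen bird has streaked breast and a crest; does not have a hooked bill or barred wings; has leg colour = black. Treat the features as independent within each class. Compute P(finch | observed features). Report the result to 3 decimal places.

sparrow: 0.15 × 0.4 × (1−0.05) × 0.05 × (1−0.8) × 0.9 = 0.000513
finch: 0.05 × 0.9 × (1−0.3) × 0.25 × (1−0.85) × 0.5 = 0.000590625
warbler: 0.8 × 0.15 × (1−0.9) × 0.2 × (1−0.45) × 0.1 = 0.000132
P(finch | x) = 0.000590625 / 0.001235625 ≈ 0.478

0.478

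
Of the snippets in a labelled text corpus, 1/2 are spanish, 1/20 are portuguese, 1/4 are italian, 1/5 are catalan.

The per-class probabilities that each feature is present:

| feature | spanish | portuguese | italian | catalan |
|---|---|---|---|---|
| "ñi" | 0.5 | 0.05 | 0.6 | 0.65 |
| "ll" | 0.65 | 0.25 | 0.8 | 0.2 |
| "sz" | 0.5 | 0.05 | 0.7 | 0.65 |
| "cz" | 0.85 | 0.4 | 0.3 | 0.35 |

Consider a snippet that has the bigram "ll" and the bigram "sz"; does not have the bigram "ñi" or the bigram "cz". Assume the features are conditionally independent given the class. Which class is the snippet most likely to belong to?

italian

spanish: 0.5 × (1−0.5) × 0.65 × 0.5 × (1−0.85) = 0.0121875
portuguese: 0.05 × (1−0.05) × 0.25 × 0.05 × (1−0.4) = 0.00035625
italian: 0.25 × (1−0.6) × 0.8 × 0.7 × (1−0.3) = 0.0392
catalan: 0.2 × (1−0.65) × 0.2 × 0.65 × (1−0.35) = 0.005915
Highest score → italian.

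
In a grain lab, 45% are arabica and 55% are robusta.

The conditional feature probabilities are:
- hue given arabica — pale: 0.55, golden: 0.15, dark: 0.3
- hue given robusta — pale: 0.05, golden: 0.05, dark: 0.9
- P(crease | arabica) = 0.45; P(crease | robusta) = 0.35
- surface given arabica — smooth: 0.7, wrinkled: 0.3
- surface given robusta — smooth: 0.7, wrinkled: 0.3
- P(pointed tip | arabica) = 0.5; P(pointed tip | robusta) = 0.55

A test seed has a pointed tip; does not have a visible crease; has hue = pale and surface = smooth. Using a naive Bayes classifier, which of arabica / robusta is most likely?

arabica: 0.45 × 0.55 × (1−0.45) × 0.7 × 0.5 = 0.04764375
robusta: 0.55 × 0.05 × (1−0.35) × 0.7 × 0.55 = 0.006881875
Highest score → arabica.

arabica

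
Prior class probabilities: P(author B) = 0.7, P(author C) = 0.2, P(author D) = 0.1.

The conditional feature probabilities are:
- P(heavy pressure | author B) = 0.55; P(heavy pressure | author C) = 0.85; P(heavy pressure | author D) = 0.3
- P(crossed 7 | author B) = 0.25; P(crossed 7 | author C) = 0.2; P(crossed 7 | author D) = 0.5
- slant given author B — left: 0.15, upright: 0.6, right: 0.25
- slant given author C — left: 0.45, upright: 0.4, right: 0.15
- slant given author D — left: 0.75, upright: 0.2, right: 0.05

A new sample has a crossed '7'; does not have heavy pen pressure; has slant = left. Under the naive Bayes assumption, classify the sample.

author B: 0.7 × (1−0.55) × 0.25 × 0.15 = 0.0118125
author C: 0.2 × (1−0.85) × 0.2 × 0.45 = 0.0027
author D: 0.1 × (1−0.3) × 0.5 × 0.75 = 0.02625
Highest score → author D.

author D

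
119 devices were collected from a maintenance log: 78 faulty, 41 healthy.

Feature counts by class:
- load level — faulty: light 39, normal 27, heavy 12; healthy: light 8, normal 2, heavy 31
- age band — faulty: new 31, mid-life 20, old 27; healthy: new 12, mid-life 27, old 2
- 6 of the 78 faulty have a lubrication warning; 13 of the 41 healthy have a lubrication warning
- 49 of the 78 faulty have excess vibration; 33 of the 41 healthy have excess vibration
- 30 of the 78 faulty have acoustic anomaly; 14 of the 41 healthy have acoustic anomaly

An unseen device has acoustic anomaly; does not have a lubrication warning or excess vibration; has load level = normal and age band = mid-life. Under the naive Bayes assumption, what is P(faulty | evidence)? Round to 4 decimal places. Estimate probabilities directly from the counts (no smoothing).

faulty: (78/119) × (27/78) × (20/78) × (72/78) × (29/78) × (30/78) ≈ 0.00767927
healthy: (41/119) × (2/41) × (27/41) × (28/41) × (8/41) × (14/41) ≈ 0.000503602
P(faulty | x) = 0.00767927 / 0.008182872 ≈ 0.9385

0.9385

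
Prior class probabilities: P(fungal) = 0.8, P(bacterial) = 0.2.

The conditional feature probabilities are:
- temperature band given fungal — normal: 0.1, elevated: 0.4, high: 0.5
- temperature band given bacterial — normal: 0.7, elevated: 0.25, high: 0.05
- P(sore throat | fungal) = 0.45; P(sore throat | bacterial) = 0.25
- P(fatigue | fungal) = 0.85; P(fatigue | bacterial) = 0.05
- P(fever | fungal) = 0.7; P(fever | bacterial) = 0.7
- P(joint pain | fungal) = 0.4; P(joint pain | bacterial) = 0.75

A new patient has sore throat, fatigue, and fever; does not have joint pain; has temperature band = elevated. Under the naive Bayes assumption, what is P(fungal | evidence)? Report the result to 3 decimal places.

0.998

fungal: 0.8 × 0.4 × 0.45 × 0.85 × 0.7 × (1−0.4) = 0.051408
bacterial: 0.2 × 0.25 × 0.25 × 0.05 × 0.7 × (1−0.75) = 0.000109375
P(fungal | x) = 0.051408 / 0.051517375 ≈ 0.998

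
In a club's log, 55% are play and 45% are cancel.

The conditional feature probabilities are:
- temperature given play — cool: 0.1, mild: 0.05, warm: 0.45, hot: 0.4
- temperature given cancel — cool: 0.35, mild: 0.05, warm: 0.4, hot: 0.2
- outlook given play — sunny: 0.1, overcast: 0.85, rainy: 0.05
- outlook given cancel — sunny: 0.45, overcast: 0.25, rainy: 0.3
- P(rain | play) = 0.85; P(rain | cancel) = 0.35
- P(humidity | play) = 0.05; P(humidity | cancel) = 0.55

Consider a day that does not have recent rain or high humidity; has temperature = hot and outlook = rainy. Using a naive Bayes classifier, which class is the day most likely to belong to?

play: 0.55 × 0.4 × 0.05 × (1−0.85) × (1−0.05) = 0.0015675
cancel: 0.45 × 0.2 × 0.3 × (1−0.35) × (1−0.55) = 0.0078975
Highest score → cancel.

cancel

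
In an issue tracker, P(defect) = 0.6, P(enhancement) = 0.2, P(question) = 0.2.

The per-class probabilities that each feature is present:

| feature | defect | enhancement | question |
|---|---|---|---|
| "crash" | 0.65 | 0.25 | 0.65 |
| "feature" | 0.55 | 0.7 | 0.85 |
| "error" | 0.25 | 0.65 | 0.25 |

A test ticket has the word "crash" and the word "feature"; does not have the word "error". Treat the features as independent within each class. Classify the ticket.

defect

defect: 0.6 × 0.65 × 0.55 × (1−0.25) = 0.160875
enhancement: 0.2 × 0.25 × 0.7 × (1−0.65) = 0.01225
question: 0.2 × 0.65 × 0.85 × (1−0.25) = 0.082875
Highest score → defect.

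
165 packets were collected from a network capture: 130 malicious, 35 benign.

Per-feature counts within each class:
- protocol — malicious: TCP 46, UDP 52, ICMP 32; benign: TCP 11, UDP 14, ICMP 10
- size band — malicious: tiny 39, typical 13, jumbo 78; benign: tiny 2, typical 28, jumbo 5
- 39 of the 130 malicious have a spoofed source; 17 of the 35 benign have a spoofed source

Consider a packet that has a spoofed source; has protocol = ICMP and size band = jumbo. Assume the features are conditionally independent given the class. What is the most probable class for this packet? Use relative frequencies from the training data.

malicious

malicious: (130/165) × (32/130) × (78/130) × (39/130) ≈ 0.0349091
benign: (35/165) × (10/35) × (5/35) × (17/35) ≈ 0.00420532
Highest score → malicious.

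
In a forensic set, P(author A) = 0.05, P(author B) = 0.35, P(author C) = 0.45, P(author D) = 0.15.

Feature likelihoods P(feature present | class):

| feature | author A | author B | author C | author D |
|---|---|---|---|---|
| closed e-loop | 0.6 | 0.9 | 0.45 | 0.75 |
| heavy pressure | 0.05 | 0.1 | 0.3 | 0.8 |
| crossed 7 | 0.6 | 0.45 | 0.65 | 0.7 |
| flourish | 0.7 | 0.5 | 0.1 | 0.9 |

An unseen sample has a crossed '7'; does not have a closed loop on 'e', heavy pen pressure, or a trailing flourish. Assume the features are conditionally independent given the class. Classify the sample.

author C

author A: 0.05 × (1−0.6) × (1−0.05) × 0.6 × (1−0.7) = 0.00342
author B: 0.35 × (1−0.9) × (1−0.1) × 0.45 × (1−0.5) = 0.0070875
author C: 0.45 × (1−0.45) × (1−0.3) × 0.65 × (1−0.1) = 0.10135125
author D: 0.15 × (1−0.75) × (1−0.8) × 0.7 × (1−0.9) = 0.000525
Highest score → author C.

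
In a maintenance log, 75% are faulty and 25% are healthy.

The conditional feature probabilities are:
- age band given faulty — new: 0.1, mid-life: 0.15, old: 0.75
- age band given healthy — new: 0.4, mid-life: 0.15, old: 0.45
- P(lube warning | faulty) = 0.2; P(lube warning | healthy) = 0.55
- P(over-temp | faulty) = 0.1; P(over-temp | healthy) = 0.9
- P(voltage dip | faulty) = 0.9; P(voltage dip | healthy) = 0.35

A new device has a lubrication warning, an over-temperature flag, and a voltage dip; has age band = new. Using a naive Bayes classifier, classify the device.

faulty: 0.75 × 0.1 × 0.2 × 0.1 × 0.9 = 0.00135
healthy: 0.25 × 0.4 × 0.55 × 0.9 × 0.35 = 0.017325
Highest score → healthy.

healthy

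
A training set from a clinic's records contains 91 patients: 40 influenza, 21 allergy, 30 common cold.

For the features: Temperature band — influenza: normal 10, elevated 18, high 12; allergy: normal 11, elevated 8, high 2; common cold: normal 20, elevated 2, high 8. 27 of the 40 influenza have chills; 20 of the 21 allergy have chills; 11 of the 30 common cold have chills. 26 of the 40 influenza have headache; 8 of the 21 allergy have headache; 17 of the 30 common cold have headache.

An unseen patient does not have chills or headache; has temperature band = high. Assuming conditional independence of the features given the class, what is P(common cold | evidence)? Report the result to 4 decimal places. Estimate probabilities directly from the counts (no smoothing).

0.6066

influenza: (40/91) × (12/40) × (13/40) × (14/40) = 0.015
allergy: (21/91) × (2/21) × (1/21) × (13/21) ≈ 0.000647878
common cold: (30/91) × (8/30) × (19/30) × (13/30) ≈ 0.024127
P(common cold | x) = 0.024127 / 0.039774878 ≈ 0.6066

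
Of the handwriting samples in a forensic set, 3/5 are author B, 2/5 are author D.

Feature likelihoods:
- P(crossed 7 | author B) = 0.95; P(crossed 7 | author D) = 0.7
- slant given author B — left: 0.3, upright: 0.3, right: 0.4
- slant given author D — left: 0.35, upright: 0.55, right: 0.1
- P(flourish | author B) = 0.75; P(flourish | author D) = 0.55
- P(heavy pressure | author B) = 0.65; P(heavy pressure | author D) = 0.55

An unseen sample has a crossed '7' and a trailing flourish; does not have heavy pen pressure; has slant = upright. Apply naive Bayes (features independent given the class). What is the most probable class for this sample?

author B: 0.6 × 0.95 × 0.3 × 0.75 × (1−0.65) = 0.0448875
author D: 0.4 × 0.7 × 0.55 × 0.55 × (1−0.55) = 0.038115
Highest score → author B.

author B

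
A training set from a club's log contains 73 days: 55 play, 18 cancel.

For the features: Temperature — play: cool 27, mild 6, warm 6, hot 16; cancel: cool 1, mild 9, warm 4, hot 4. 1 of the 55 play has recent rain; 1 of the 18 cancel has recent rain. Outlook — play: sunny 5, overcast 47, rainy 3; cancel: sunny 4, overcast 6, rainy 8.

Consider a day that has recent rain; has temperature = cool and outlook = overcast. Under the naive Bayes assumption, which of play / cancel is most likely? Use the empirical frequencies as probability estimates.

play

play: (55/73) × (27/55) × (1/55) × (47/55) ≈ 0.00574663
cancel: (18/73) × (1/18) × (1/18) × (6/18) ≈ 0.000253678
Highest score → play.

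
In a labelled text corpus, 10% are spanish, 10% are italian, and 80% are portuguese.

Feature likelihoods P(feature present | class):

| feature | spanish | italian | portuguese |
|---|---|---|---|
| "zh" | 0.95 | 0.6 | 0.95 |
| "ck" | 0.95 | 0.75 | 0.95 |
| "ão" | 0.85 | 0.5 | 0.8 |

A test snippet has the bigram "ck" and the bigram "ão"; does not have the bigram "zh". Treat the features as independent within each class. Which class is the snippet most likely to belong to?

portuguese

spanish: 0.1 × (1−0.95) × 0.95 × 0.85 = 0.0040375
italian: 0.1 × (1−0.6) × 0.75 × 0.5 = 0.015
portuguese: 0.8 × (1−0.95) × 0.95 × 0.8 = 0.0304
Highest score → portuguese.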